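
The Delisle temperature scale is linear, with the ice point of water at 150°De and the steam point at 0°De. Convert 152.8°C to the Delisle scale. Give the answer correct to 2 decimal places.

Linearly onto the Delisle scale: 150 + (152.8000 / 100) × (0 - 150) = -79.20°De.

-79.20°De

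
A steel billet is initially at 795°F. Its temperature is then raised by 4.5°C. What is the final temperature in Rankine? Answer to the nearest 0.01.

1262.77°R

Initial temperature in Celsius: (795 - 32) × 5/9 = 423.8889°C.
Final Celsius temperature: 423.8889 + 4.5000 = 428.3889°C.
In Rankine: 428.3889 × 1.8 + 491.67 = 1262.77°R.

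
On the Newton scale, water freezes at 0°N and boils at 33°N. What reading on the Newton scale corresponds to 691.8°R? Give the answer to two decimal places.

First in Celsius: (691.8 - 491.67) × 5/9 = 111.1833°C.
Linearly onto the Newton scale: 0 + (111.1833 / 100) × (33 - 0) = 36.69°N.

36.69°N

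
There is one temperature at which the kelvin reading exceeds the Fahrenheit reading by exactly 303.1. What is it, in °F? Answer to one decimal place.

Let F be the Fahrenheit reading. The kelvin reading is K = 5/9·F + 255.372.
Require K - F = 303.1: (-4/9)·F + 255.372 = 303.1.
F = (303.1 - 255.372) / (-4/9) = -107.4.

-107.4°F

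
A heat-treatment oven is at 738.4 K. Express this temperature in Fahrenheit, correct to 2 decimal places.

In Celsius: 738.4 - 273.15 = 465.2500°C.
In Fahrenheit: 465.2500 × 1.8 + 32 = 869.45°F.

869.45°F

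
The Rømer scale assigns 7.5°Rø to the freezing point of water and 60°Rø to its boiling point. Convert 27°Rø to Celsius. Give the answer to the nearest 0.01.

37.14°C

Linear interpolation between the fixed points: C = (27 - 7.5) × 100 / (60 - 7.5) = 37.1429°C.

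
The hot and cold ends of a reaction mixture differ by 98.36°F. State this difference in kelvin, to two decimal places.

54.64 K

For a temperature interval the offset drops out; only the factor 5/9 applies.
98.36 × 5/9 = 54.64.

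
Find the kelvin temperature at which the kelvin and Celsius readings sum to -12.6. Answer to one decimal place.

130.3 K

Let K be the kelvin reading. The Celsius reading is C = 1·K - 273.15.
Require K + C = -12.6: (2)·K - 273.15 = -12.6.
K = (-12.6 + 273.15) / (2) = 130.3.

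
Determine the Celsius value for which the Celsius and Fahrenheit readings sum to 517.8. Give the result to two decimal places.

Let C be the Celsius reading. The Fahrenheit reading is F = 1.8·C + 32.
Require C + F = 517.8: (2.8)·C + 32 = 517.8.
C = (517.8 - 32) / (2.8) = 173.50.

173.50°C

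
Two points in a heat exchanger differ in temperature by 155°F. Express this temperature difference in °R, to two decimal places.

Fahrenheit and Rankine degrees are the same size, so the interval is unchanged: 155.00.

155.00°R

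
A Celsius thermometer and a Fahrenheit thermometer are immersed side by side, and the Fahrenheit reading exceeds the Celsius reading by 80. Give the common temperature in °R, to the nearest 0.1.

599.7°R

Let x be the Celsius reading; then the Fahrenheit reading is 1.8·x + 32.
(1.8·x + 32) - x = 80  ⇒  (0.8)·x = 48  ⇒  x = 60.0000°C.
In Rankine: 60.0000 × 1.8 + 491.67 = 599.7°R.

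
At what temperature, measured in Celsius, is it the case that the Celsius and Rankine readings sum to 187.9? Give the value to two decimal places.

-108.49°C

Let C be the Celsius reading. The Rankine reading is R = 1.8·C + 491.67.
Require C + R = 187.9: (2.8)·C + 491.67 = 187.9.
C = (187.9 - 491.67) / (2.8) = -108.49.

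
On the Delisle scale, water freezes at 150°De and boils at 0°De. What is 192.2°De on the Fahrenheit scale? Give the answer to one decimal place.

Linear interpolation between the fixed points: C = (192.2 - 150) × 100 / (0 - 150) = -28.1333°C.
Then -28.1333 × 1.8 + 32 = -18.6°F.

-18.6°F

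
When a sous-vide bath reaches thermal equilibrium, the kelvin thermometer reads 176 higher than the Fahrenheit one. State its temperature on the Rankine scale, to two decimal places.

638.26°R

Let x be the Fahrenheit reading; then the kelvin reading is 5/9·x + 255.372.
(5/9·x + 255.372) - x = 176  ⇒  (-4/9)·x = -79.3722  ⇒  x = 178.5875°F.
In Celsius: (178.5875 - 32) × 5/9 = 81.4375°C.
In Rankine: 81.4375 × 1.8 + 491.67 = 638.26°R.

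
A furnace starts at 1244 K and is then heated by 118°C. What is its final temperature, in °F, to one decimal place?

1991.9°F

Initial temperature in Celsius: 1244 - 273.15 = 970.8500°C.
Final Celsius temperature: 970.8500 + 118.0000 = 1088.8500°C.
In Fahrenheit: 1088.8500 × 1.8 + 32 = 1991.9°F.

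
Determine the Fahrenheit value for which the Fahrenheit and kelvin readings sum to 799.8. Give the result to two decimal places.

Let F be the Fahrenheit reading. The kelvin reading is K = 5/9·F + 255.372.
Require F + K = 799.8: (14/9)·F + 255.372 = 799.8.
F = (799.8 - 255.372) / (14/9) = 349.99.

349.99°F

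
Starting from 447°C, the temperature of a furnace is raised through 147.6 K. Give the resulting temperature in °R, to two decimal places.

1561.95°R

The 147.6 K change is an interval; Kelvin and Celsius degrees are the same size, so ΔC = +147.6°C.
Final Celsius temperature: 447.0000 + 147.6000 = 594.6000°C.
In Rankine: 594.6000 × 1.8 + 491.67 = 1561.95°R.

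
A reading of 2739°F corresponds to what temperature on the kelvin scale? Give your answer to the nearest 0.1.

In Celsius: (2739 - 32) × 5/9 = 1503.8889°C.
In kelvin: 1503.8889 + 273.15 = 1777.0 K.

1777.0 K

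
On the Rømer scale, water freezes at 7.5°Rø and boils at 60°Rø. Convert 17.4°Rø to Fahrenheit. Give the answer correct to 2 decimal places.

Linear interpolation between the fixed points: C = (17.4 - 7.5) × 100 / (60 - 7.5) = 18.8571°C.
Then 18.8571 × 1.8 + 32 = 65.94°F.

65.94°F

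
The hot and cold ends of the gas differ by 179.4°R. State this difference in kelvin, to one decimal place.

For a temperature interval the offset drops out; only the factor 5/9 applies.
179.4 × 5/9 = 99.7.

99.7 K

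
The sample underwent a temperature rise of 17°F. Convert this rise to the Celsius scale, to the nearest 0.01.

Only the scale ratio 5/9 matters for a change in temperature.
17 × 5/9 = 9.44.

9.44°C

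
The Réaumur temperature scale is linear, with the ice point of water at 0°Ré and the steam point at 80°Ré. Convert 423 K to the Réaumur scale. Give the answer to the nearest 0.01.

119.88°Ré

First in Celsius: 423 - 273.15 = 149.8500°C.
Linearly onto the Réaumur scale: 0 + (149.8500 / 100) × (80 - 0) = 119.88°Ré.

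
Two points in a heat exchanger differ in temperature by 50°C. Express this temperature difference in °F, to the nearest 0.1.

90.0°F

An interval of 1°C corresponds to 1.8°F.
50 × 1.8 = 90.0.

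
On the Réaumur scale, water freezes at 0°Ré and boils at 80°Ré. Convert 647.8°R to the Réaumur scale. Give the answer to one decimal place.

69.4°Ré

First in Celsius: (647.8 - 491.67) × 5/9 = 86.7389°C.
Linearly onto the Réaumur scale: 0 + (86.7389 / 100) × (80 - 0) = 69.4°Ré.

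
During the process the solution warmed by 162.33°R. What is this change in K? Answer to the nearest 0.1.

Only the scale ratio 5/9 matters for a change in temperature.
162.33 × 5/9 = 90.2.

90.2 K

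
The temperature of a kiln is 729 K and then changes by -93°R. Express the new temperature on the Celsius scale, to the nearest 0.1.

404.2°C

Initial temperature in Celsius: 729 - 273.15 = 455.8500°C.
The 93°R change is an interval, so only the factor 5/9 applies: -93 × 5/9 = -51.6667°C.
Final Celsius temperature: 455.8500 - 51.6667 = 404.1833°C.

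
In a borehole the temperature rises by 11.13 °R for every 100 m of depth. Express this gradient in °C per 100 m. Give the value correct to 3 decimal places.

6.183 °C/100 m

Since only a temperature interval is involved, the additive offset between the scales drops out.
A change of 1°R is a change of 5/9°C, so 11.13 × 5/9 = 6.183.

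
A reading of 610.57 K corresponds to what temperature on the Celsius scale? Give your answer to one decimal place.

337.4°C

In Celsius: 610.57 - 273.15 = 337.4200°C.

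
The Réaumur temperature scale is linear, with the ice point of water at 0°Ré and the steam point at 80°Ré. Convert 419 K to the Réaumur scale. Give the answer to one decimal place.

116.7°Ré

First in Celsius: 419 - 273.15 = 145.8500°C.
Linearly onto the Réaumur scale: 0 + (145.8500 / 100) × (80 - 0) = 116.7°Ré.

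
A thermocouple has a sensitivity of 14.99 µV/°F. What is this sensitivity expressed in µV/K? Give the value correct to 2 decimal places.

26.98 µV/K

The quantity depends on a temperature interval, so only the ratio of degree sizes applies; the offset between the scales is irrelevant.
A change of 1 K is a change of 1.8°F, so per K the value is 14.99 × 1.8 = 26.98.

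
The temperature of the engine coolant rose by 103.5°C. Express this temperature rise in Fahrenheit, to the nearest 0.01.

An interval of 1°C corresponds to 1.8°F.
103.5 × 1.8 = 186.30.

186.30°F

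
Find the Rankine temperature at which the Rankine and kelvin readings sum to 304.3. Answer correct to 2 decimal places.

Let R be the Rankine reading. The kelvin reading is K = 5/9·R.
Require R + K = 304.3: (14/9)·R = 304.3.
R = (304.3) / (14/9) = 195.62.

195.62°R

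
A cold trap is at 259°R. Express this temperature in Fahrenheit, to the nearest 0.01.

In Celsius: (259 - 491.67) × 5/9 = -129.2611°C.
In Fahrenheit: -129.2611 × 1.8 + 32 = -200.67°F.

-200.67°F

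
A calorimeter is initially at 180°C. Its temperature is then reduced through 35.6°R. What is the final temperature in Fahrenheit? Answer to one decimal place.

The 35.6°R change is an interval, so only the factor 5/9 applies: -35.6 × 5/9 = -19.7778°C.
Final Celsius temperature: 180.0000 - 19.7778 = 160.2222°C.
In Fahrenheit: 160.2222 × 1.8 + 32 = 320.4°F.

320.4°F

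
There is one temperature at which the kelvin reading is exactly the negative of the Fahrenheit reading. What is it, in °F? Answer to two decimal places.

Let F be the Fahrenheit reading. The kelvin reading is K = 5/9·F + 255.372.
Require K = -1·F: 5/9·F + 255.372 = -1·F.
(14/9)·F = -255.372  ⇒  F = -164.17.

-164.17°F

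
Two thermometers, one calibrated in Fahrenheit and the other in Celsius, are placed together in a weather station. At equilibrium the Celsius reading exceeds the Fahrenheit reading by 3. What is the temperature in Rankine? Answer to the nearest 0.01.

Let x be the Fahrenheit reading; then the Celsius reading is 5/9·x - 17.7778.
(5/9·x - 17.7778) - x = 3  ⇒  (-4/9)·x = 20.7778  ⇒  x = -46.7500°F.
In Celsius: (-46.75 - 32) × 5/9 = -43.7500°C.
In Rankine: -43.7500 × 1.8 + 491.67 = 412.92°R.

412.92°R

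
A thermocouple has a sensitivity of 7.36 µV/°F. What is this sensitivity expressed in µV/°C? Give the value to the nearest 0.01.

13.25 µV/°C

The quantity depends on a temperature interval, so only the ratio of degree sizes applies; the offset between the scales is irrelevant.
A change of 1°C is a change of 1.8°F, so per °C the value is 7.36 × 1.8 = 13.25.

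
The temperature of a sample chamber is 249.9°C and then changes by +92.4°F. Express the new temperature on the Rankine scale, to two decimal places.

The 92.4°F change is an interval, so only the factor 5/9 applies: +92.4 × 5/9 = +51.3333°C.
Final Celsius temperature: 249.9000 + 51.3333 = 301.2333°C.
In Rankine: 301.2333 × 1.8 + 491.67 = 1033.89°R.

1033.89°R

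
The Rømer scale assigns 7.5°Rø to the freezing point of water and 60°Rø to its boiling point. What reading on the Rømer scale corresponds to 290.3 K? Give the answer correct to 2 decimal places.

16.50°Rø

First in Celsius: 290.3 - 273.15 = 17.1500°C.
Linearly onto the Rømer scale: 7.5 + (17.1500 / 100) × (60 - 7.5) = 16.50°Rø.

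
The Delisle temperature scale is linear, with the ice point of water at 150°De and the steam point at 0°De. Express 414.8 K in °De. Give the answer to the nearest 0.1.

First in Celsius: 414.8 - 273.15 = 141.6500°C.
Linearly onto the Delisle scale: 150 + (141.6500 / 100) × (0 - 150) = -62.5°De.

-62.5°De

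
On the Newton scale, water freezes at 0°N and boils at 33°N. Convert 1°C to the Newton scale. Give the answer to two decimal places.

0.33°N

Linearly onto the Newton scale: 0 + (1.0000 / 100) × (33 - 0) = 0.33°N.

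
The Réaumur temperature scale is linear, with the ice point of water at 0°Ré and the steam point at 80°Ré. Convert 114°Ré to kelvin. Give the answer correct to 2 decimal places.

Linear interpolation between the fixed points: C = (114 - 0) × 100 / (80 - 0) = 142.5000°C.
Then 142.5000 + 273.15 = 415.65 K.

415.65 K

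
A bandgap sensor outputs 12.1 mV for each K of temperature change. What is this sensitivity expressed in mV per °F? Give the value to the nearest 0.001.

Since only a temperature interval is involved, the additive offset between the scales drops out.
A change of 1°F is a change of 5/9 K, so per °F the value is 12.1 × 5/9 = 6.722.

6.722 mV per °F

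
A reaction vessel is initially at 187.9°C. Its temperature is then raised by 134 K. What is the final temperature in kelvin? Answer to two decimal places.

595.05 K

The 134 K change is an interval; Kelvin and Celsius degrees are the same size, so ΔC = +134°C.
Final Celsius temperature: 187.9000 + 134.0000 = 321.9000°C.
In kelvin: 321.9000 + 273.15 = 595.05 K.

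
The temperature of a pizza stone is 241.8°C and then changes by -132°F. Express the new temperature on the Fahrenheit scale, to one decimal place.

335.2°F

The 132°F change is an interval, so only the factor 5/9 applies: -132 × 5/9 = -73.3333°C.
Final Celsius temperature: 241.8000 - 73.3333 = 168.4667°C.
In Fahrenheit: 168.4667 × 1.8 + 32 = 335.2°F.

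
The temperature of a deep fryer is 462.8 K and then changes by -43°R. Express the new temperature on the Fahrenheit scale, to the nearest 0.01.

Initial temperature in Celsius: 462.8 - 273.15 = 189.6500°C.
The 43°R change is an interval, so only the factor 5/9 applies: -43 × 5/9 = -23.8889°C.
Final Celsius temperature: 189.6500 - 23.8889 = 165.7611°C.
In Fahrenheit: 165.7611 × 1.8 + 32 = 330.37°F.

330.37°F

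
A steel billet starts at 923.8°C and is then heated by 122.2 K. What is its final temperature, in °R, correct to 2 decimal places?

The 122.2 K change is an interval; Kelvin and Celsius degrees are the same size, so ΔC = +122.2°C.
Final Celsius temperature: 923.8000 + 122.2000 = 1046.0000°C.
In Rankine: 1046.0000 × 1.8 + 491.67 = 2374.47°R.

2374.47°R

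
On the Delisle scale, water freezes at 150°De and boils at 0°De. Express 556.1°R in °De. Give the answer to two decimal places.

96.31°De

First in Celsius: (556.1 - 491.67) × 5/9 = 35.7944°C.
Linearly onto the Delisle scale: 150 + (35.7944 / 100) × (0 - 150) = 96.31°De.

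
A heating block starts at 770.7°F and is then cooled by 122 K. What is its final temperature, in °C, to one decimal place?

Initial temperature in Celsius: (770.7 - 32) × 5/9 = 410.3889°C.
The 122 K change is an interval; Kelvin and Celsius degrees are the same size, so ΔC = -122°C.
Final Celsius temperature: 410.3889 - 122.0000 = 288.3889°C.

288.4°C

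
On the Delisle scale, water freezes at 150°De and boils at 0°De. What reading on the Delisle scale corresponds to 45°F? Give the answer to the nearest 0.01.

139.17°De

First in Celsius: (45 - 32) × 5/9 = 7.2222°C.
Linearly onto the Delisle scale: 150 + (7.2222 / 100) × (0 - 150) = 139.17°De.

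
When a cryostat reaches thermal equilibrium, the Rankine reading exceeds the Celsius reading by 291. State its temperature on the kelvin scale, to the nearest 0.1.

22.3 K

Let x be the Rankine reading; then the Celsius reading is 5/9·x - 273.15.
(5/9·x - 273.15) - x = -291  ⇒  (-4/9)·x = -17.85  ⇒  x = 40.1625°R.
In Celsius: (40.1625 - 491.67) × 5/9 = -250.8375°C.
In kelvin: -250.8375 + 273.15 = 22.3 K.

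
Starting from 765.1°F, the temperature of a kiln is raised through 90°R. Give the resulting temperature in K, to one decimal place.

730.4 K

Initial temperature in Celsius: (765.1 - 32) × 5/9 = 407.2778°C.
The 90°R change is an interval, so only the factor 5/9 applies: +90 × 5/9 = +50.0000°C.
Final Celsius temperature: 407.2778 + 50.0000 = 457.2778°C.
In kelvin: 457.2778 + 273.15 = 730.4 K.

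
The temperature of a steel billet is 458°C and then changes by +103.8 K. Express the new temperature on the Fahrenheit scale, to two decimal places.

1043.24°F

The 103.8 K change is an interval; Kelvin and Celsius degrees are the same size, so ΔC = +103.8°C.
Final Celsius temperature: 458.0000 + 103.8000 = 561.8000°C.
In Fahrenheit: 561.8000 × 1.8 + 32 = 1043.24°F.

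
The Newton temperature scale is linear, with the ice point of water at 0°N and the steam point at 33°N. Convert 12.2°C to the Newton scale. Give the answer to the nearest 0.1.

Linearly onto the Newton scale: 0 + (12.2000 / 100) × (33 - 0) = 4.0°N.

4.0°N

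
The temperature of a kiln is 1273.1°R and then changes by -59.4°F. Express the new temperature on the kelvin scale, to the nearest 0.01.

Initial temperature in Celsius: (1273.1 - 491.67) × 5/9 = 434.1278°C.
The 59.4°F change is an interval, so only the factor 5/9 applies: -59.4 × 5/9 = -33.0000°C.
Final Celsius temperature: 434.1278 - 33.0000 = 401.1278°C.
In kelvin: 401.1278 + 273.15 = 674.28 K.

674.28 K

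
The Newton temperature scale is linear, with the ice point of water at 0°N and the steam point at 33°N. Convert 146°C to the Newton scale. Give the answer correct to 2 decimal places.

Linearly onto the Newton scale: 0 + (146.0000 / 100) × (33 - 0) = 48.18°N.

48.18°N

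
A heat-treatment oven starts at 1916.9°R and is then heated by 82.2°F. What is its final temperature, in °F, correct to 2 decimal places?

1539.43°F

Initial temperature in Celsius: (1916.9 - 491.67) × 5/9 = 791.7944°C.
The 82.2°F change is an interval, so only the factor 5/9 applies: +82.2 × 5/9 = +45.6667°C.
Final Celsius temperature: 791.7944 + 45.6667 = 837.4611°C.
In Fahrenheit: 837.4611 × 1.8 + 32 = 1539.43°F.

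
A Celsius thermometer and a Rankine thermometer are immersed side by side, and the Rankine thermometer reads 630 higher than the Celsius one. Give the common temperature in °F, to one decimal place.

343.2°F

Let x be the Celsius reading; then the Rankine reading is 1.8·x + 491.67.
(1.8·x + 491.67) - x = 630  ⇒  (0.8)·x = 138.33  ⇒  x = 172.9125°C.
In Fahrenheit: 172.9125 × 1.8 + 32 = 343.2°F.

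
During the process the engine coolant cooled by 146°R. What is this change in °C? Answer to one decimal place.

81.1°C

For a temperature interval the offset drops out; only the factor 5/9 applies.
146 × 5/9 = 81.1.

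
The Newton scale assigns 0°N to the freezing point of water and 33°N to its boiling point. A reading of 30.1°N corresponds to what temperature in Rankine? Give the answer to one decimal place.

655.9°R

Linear interpolation between the fixed points: C = (30.1 - 0) × 100 / (33 - 0) = 91.2121°C.
Then 91.2121 × 1.8 + 491.67 = 655.9°R.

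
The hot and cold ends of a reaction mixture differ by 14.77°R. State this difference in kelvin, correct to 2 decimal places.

Only the scale ratio 5/9 matters for a change in temperature.
14.77 × 5/9 = 8.21.

8.21 K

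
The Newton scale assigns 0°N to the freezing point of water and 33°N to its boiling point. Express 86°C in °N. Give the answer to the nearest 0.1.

28.4°N

Linearly onto the Newton scale: 0 + (86.0000 / 100) × (33 - 0) = 28.4°N.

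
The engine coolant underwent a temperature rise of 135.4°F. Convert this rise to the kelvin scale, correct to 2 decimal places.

Only the scale ratio 5/9 matters for a change in temperature.
135.4 × 5/9 = 75.22.

75.22 K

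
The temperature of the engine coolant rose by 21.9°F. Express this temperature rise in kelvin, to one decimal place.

12.2 K

Only the scale ratio 5/9 matters for a change in temperature.
21.9 × 5/9 = 12.2.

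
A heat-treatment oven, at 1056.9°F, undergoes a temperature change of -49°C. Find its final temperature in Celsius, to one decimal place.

Initial temperature in Celsius: (1056.9 - 32) × 5/9 = 569.3889°C.
Final Celsius temperature: 569.3889 - 49.0000 = 520.3889°C.

520.4°C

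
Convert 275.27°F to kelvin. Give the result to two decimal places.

408.30 K

In Celsius: (275.27 - 32) × 5/9 = 135.1500°C.
In kelvin: 135.1500 + 273.15 = 408.30 K.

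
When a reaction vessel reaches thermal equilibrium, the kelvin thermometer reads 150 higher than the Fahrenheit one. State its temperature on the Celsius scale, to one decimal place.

Let x be the Fahrenheit reading; then the kelvin reading is 5/9·x + 255.372.
(5/9·x + 255.372) - x = 150  ⇒  (-4/9)·x = -105.372  ⇒  x = 237.0875°F.
In Celsius: (237.0875 - 32) × 5/9 = 113.9°C.

113.9°C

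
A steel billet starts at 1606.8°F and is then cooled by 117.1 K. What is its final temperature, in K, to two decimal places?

Initial temperature in Celsius: (1606.8 - 32) × 5/9 = 874.8889°C.
The 117.1 K change is an interval; Kelvin and Celsius degrees are the same size, so ΔC = -117.1°C.
Final Celsius temperature: 874.8889 - 117.1000 = 757.7889°C.
In kelvin: 757.7889 + 273.15 = 1030.94 K.

1030.94 K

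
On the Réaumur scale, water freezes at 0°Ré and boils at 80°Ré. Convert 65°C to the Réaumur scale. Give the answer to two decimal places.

52.00°Ré

Linearly onto the Réaumur scale: 0 + (65.0000 / 100) × (80 - 0) = 52.00°Ré.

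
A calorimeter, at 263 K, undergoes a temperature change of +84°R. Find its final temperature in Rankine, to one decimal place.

Initial temperature in Celsius: 263 - 273.15 = -10.1500°C.
The 84°R change is an interval, so only the factor 5/9 applies: +84 × 5/9 = +46.6667°C.
Final Celsius temperature: -10.1500 + 46.6667 = 36.5167°C.
In Rankine: 36.5167 × 1.8 + 491.67 = 557.4°R.

557.4°R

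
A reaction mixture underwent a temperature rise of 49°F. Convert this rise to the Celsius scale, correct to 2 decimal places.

For a temperature interval the offset drops out; only the factor 5/9 applies.
49 × 5/9 = 27.22.

27.22°C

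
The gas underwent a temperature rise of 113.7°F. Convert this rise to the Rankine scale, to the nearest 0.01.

113.70°R

Fahrenheit and Rankine degrees are the same size, so the interval is unchanged: 113.70.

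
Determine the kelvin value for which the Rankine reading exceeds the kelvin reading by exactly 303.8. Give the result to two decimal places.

Let K be the kelvin reading. The Rankine reading is R = 1.8·K.
Require R - K = 303.8: (0.8)·K = 303.8.
K = (303.8) / (0.8) = 379.75.

379.75 K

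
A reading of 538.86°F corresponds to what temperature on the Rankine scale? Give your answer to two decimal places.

998.53°R

In Celsius: (538.86 - 32) × 5/9 = 281.5889°C.
In Rankine: 281.5889 × 1.8 + 491.67 = 998.53°R.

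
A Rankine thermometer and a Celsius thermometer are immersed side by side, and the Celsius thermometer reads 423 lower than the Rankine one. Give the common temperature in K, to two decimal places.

Let x be the Rankine reading; then the Celsius reading is 5/9·x - 273.15.
(5/9·x - 273.15) - x = -423  ⇒  (-4/9)·x = -149.85  ⇒  x = 337.1625°R.
In Celsius: (337.1625 - 491.67) × 5/9 = -85.8375°C.
In kelvin: -85.8375 + 273.15 = 187.31 K.

187.31 K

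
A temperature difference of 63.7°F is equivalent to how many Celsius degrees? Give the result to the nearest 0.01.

35.39°C

For a temperature interval the offset drops out; only the factor 5/9 applies.
63.7 × 5/9 = 35.39.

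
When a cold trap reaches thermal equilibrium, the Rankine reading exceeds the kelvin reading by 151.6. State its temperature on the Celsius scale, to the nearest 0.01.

Let x be the Rankine reading; then the kelvin reading is 5/9·x.
(5/9·x) - x = -151.6  ⇒  (-4/9)·x = -151.6  ⇒  x = 341.1000°R.
In Celsius: (341.1 - 491.67) × 5/9 = -83.65°C.

-83.65°C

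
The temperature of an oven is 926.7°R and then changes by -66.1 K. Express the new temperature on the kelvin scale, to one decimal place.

Initial temperature in Celsius: (926.7 - 491.67) × 5/9 = 241.6833°C.
The 66.1 K change is an interval; Kelvin and Celsius degrees are the same size, so ΔC = -66.1°C.
Final Celsius temperature: 241.6833 - 66.1000 = 175.5833°C.
In kelvin: 175.5833 + 273.15 = 448.7 K.

448.7 K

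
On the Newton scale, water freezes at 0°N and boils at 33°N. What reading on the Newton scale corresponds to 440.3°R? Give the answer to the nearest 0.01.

-9.42°N

First in Celsius: (440.3 - 491.67) × 5/9 = -28.5389°C.
Linearly onto the Newton scale: 0 + (-28.5389 / 100) × (33 - 0) = -9.42°N.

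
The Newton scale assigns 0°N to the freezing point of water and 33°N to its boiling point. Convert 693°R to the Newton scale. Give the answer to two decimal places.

First in Celsius: (693 - 491.67) × 5/9 = 111.8500°C.
Linearly onto the Newton scale: 0 + (111.8500 / 100) × (33 - 0) = 36.91°N.

36.91°N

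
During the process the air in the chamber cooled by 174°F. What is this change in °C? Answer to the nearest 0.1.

Only the scale ratio 5/9 matters for a change in temperature.
174 × 5/9 = 96.7.

96.7°C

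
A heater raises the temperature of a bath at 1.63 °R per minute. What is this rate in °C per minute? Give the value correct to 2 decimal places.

0.91 °C/minute

The quantity depends on a temperature interval, so only the ratio of degree sizes applies; the offset between the scales is irrelevant.
A change of 1°R is a change of 5/9°C, so 1.63 × 5/9 = 0.91.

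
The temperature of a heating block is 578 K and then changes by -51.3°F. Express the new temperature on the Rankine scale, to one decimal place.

Initial temperature in Celsius: 578 - 273.15 = 304.8500°C.
The 51.3°F change is an interval, so only the factor 5/9 applies: -51.3 × 5/9 = -28.5000°C.
Final Celsius temperature: 304.8500 - 28.5000 = 276.3500°C.
In Rankine: 276.3500 × 1.8 + 491.67 = 989.1°R.

989.1°R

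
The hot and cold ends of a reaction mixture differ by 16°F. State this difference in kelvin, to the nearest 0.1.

An interval of 1°F corresponds to 5/9 K.
16 × 5/9 = 8.9.

8.9 K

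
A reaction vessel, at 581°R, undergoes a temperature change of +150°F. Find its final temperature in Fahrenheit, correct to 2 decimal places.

Initial temperature in Celsius: (581 - 491.67) × 5/9 = 49.6278°C.
The 150°F change is an interval, so only the factor 5/9 applies: +150 × 5/9 = +83.3333°C.
Final Celsius temperature: 49.6278 + 83.3333 = 132.9611°C.
In Fahrenheit: 132.9611 × 1.8 + 32 = 271.33°F.

271.33°F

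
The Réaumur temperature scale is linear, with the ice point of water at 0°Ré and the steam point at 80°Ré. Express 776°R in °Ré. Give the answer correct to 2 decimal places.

First in Celsius: (776 - 491.67) × 5/9 = 157.9611°C.
Linearly onto the Réaumur scale: 0 + (157.9611 / 100) × (80 - 0) = 126.37°Ré.

126.37°Ré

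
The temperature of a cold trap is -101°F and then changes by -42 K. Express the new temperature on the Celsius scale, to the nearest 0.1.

Initial temperature in Celsius: (-101 - 32) × 5/9 = -73.8889°C.
The 42 K change is an interval; Kelvin and Celsius degrees are the same size, so ΔC = -42°C.
Final Celsius temperature: -73.8889 - 42.0000 = -115.8889°C.

-115.9°C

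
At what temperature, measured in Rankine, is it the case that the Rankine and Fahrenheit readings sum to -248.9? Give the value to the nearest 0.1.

105.4°R

Let R be the Rankine reading. The Fahrenheit reading is F = 1·R - 459.67.
Require R + F = -248.9: (2)·R - 459.67 = -248.9.
R = (-248.9 + 459.67) / (2) = 105.4.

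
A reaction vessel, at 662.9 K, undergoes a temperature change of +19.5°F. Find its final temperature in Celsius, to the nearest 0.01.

Initial temperature in Celsius: 662.9 - 273.15 = 389.7500°C.
The 19.5°F change is an interval, so only the factor 5/9 applies: +19.5 × 5/9 = +10.8333°C.
Final Celsius temperature: 389.7500 + 10.8333 = 400.5833°C.

400.58°C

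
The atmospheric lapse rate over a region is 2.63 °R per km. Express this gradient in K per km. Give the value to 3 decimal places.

Since only a temperature interval is involved, the additive offset between the scales drops out.
A change of 1°R is a change of 5/9 K, so 2.63 × 5/9 = 1.461.

1.461 K/km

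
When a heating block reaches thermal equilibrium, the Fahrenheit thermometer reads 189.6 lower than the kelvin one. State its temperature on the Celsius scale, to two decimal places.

64.44°C

Let x be the kelvin reading; then the Fahrenheit reading is 1.8·x - 459.67.
(1.8·x - 459.67) - x = -189.6  ⇒  (0.8)·x = 270.07  ⇒  x = 337.5875 K.
In Celsius: 337.5875 - 273.15 = 64.44°C.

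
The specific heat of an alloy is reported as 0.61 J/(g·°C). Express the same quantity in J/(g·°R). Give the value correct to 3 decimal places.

The quantity depends on a temperature interval, so only the ratio of degree sizes applies; the offset between the scales is irrelevant.
A change of 1°R is a change of 5/9°C, so per °R the value is 0.61 × 5/9 = 0.339.

0.339 J/(g·°R)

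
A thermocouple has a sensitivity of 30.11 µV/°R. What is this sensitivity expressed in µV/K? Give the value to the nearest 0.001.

54.198 µV/K

The quantity depends on a temperature interval, so only the ratio of degree sizes applies; the offset between the scales is irrelevant.
A change of 1 K is a change of 1.8°R, so per K the value is 30.11 × 1.8 = 54.198.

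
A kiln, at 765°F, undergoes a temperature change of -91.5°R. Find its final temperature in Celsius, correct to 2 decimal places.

356.39°C

Initial temperature in Celsius: (765 - 32) × 5/9 = 407.2222°C.
The 91.5°R change is an interval, so only the factor 5/9 applies: -91.5 × 5/9 = -50.8333°C.
Final Celsius temperature: 407.2222 - 50.8333 = 356.3889°C.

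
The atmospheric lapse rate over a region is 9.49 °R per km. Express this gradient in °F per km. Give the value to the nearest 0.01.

9.49 °F/km

The quantity depends on a temperature interval, so only the ratio of degree sizes applies; the offset between the scales is irrelevant.
A change of 1°R is a change of 1°F, so 9.49 × 1 = 9.49.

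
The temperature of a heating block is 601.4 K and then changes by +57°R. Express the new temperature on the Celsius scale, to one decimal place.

Initial temperature in Celsius: 601.4 - 273.15 = 328.2500°C.
The 57°R change is an interval, so only the factor 5/9 applies: +57 × 5/9 = +31.6667°C.
Final Celsius temperature: 328.2500 + 31.6667 = 359.9167°C.

359.9°C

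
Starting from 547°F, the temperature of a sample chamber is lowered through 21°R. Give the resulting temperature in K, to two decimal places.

Initial temperature in Celsius: (547 - 32) × 5/9 = 286.1111°C.
The 21°R change is an interval, so only the factor 5/9 applies: -21 × 5/9 = -11.6667°C.
Final Celsius temperature: 286.1111 - 11.6667 = 274.4444°C.
In kelvin: 274.4444 + 273.15 = 547.59 K.

547.59 K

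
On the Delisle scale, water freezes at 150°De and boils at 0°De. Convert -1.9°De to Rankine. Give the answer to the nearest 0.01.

Linear interpolation between the fixed points: C = (-1.9 - 150) × 100 / (0 - 150) = 101.2667°C.
Then 101.2667 × 1.8 + 491.67 = 673.95°R.

673.95°R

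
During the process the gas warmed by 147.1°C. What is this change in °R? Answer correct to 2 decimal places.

For a temperature interval the offset drops out; only the factor 1.8 applies.
147.1 × 1.8 = 264.78.

264.78°R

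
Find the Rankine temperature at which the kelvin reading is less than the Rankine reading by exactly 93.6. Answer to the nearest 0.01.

210.60°R

Let R be the Rankine reading. The kelvin reading is K = 5/9·R.
Require K - R = -93.6: (-4/9)·R = -93.6.
R = (-93.6) / (-4/9) = 210.60.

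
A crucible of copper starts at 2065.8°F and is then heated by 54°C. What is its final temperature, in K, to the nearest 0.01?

Initial temperature in Celsius: (2065.8 - 32) × 5/9 = 1129.8889°C.
Final Celsius temperature: 1129.8889 + 54.0000 = 1183.8889°C.
In kelvin: 1183.8889 + 273.15 = 1457.04 K.

1457.04 K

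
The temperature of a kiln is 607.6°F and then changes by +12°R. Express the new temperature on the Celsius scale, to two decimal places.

Initial temperature in Celsius: (607.6 - 32) × 5/9 = 319.7778°C.
The 12°R change is an interval, so only the factor 5/9 applies: +12 × 5/9 = +6.6667°C.
Final Celsius temperature: 319.7778 + 6.6667 = 326.4444°C.

326.44°C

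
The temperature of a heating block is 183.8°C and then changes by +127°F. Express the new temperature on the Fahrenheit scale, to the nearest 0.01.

489.84°F

The 127°F change is an interval, so only the factor 5/9 applies: +127 × 5/9 = +70.5556°C.
Final Celsius temperature: 183.8000 + 70.5556 = 254.3556°C.
In Fahrenheit: 254.3556 × 1.8 + 32 = 489.84°F.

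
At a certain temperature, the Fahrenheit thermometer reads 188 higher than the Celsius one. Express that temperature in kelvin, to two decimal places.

Let x be the Celsius reading; then the Fahrenheit reading is 1.8·x + 32.
(1.8·x + 32) - x = 188  ⇒  (0.8)·x = 156  ⇒  x = 195.0000°C.
In kelvin: 195.0000 + 273.15 = 468.15 K.

468.15 K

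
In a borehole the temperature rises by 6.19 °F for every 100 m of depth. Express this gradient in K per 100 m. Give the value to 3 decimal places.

The quantity depends on a temperature interval, so only the ratio of degree sizes applies; the offset between the scales is irrelevant.
A change of 1°F is a change of 5/9 K, so 6.19 × 5/9 = 3.439.

3.439 K/100 m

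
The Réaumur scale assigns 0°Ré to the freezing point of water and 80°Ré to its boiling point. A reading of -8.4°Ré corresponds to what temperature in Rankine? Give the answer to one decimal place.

472.8°R

Linear interpolation between the fixed points: C = (-8.4 - 0) × 100 / (80 - 0) = -10.5000°C.
Then -10.5000 × 1.8 + 491.67 = 472.8°R.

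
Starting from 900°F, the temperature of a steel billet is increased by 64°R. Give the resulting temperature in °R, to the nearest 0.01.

1423.67°R

Initial temperature in Celsius: (900 - 32) × 5/9 = 482.2222°C.
The 64°R change is an interval, so only the factor 5/9 applies: +64 × 5/9 = +35.5556°C.
Final Celsius temperature: 482.2222 + 35.5556 = 517.7778°C.
In Rankine: 517.7778 × 1.8 + 491.67 = 1423.67°R.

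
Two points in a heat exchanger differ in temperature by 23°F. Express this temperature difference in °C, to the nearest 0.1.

12.8°C

An interval of 1°F corresponds to 5/9°C.
23 × 5/9 = 12.8.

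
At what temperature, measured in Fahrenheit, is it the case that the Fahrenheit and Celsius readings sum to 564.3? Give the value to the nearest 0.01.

Let F be the Fahrenheit reading. The Celsius reading is C = 5/9·F - 17.7778.
Require F + C = 564.3: (14/9)·F - 17.7778 = 564.3.
F = (564.3 + 17.7778) / (14/9) = 374.19.

374.19°F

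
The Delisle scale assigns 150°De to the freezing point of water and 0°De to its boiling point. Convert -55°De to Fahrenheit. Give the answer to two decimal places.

278.00°F

Linear interpolation between the fixed points: C = (-55 - 150) × 100 / (0 - 150) = 136.6667°C.
Then 136.6667 × 1.8 + 32 = 278.00°F.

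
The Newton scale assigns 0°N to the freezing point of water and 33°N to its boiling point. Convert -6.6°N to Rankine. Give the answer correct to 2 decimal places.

Linear interpolation between the fixed points: C = (-6.6 - 0) × 100 / (33 - 0) = -20.0000°C.
Then -20.0000 × 1.8 + 491.67 = 455.67°R.

455.67°R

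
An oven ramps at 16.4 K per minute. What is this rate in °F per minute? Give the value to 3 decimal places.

The quantity depends on a temperature interval, so only the ratio of degree sizes applies; the offset between the scales is irrelevant.
A change of 1 K is a change of 1.8°F, so 16.4 × 1.8 = 29.520.

29.520 °F/minute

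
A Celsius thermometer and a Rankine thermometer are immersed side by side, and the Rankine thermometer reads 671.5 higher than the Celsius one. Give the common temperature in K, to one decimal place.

Let x be the Celsius reading; then the Rankine reading is 1.8·x + 491.67.
(1.8·x + 491.67) - x = 671.5  ⇒  (0.8)·x = 179.83  ⇒  x = 224.7875°C.
In kelvin: 224.7875 + 273.15 = 497.9 K.

497.9 K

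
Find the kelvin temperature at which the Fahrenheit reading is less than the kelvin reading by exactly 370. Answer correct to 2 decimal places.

112.09 K

Let K be the kelvin reading. The Fahrenheit reading is F = 1.8·K - 459.67.
Require F - K = -370: (0.8)·K - 459.67 = -370.
K = (-370 + 459.67) / (0.8) = 112.09.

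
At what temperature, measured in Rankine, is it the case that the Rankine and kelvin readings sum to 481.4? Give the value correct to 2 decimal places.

Let R be the Rankine reading. The kelvin reading is K = 5/9·R.
Require R + K = 481.4: (14/9)·R = 481.4.
R = (481.4) / (14/9) = 309.47.

309.47°R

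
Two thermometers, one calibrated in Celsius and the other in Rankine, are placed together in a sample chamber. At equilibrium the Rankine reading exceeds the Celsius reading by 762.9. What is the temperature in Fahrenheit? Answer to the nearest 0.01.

642.27°F

Let x be the Celsius reading; then the Rankine reading is 1.8·x + 491.67.
(1.8·x + 491.67) - x = 762.9  ⇒  (0.8)·x = 271.23  ⇒  x = 339.0375°C.
In Fahrenheit: 339.0375 × 1.8 + 32 = 642.27°F.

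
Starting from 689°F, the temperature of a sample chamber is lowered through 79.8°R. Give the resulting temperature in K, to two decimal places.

Initial temperature in Celsius: (689 - 32) × 5/9 = 365.0000°C.
The 79.8°R change is an interval, so only the factor 5/9 applies: -79.8 × 5/9 = -44.3333°C.
Final Celsius temperature: 365.0000 - 44.3333 = 320.6667°C.
In kelvin: 320.6667 + 273.15 = 593.82 K.

593.82 K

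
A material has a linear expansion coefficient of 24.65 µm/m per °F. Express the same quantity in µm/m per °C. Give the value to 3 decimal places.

44.370 µm/m per °C

Since only a temperature interval is involved, the additive offset between the scales drops out.
A change of 1°C is a change of 1.8°F, so per °C the value is 24.65 × 1.8 = 44.370.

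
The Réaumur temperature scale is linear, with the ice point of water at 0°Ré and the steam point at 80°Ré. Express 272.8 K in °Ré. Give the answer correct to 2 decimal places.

-0.28°Ré

First in Celsius: 272.8 - 273.15 = -0.3500°C.
Linearly onto the Réaumur scale: 0 + (-0.3500 / 100) × (80 - 0) = -0.28°Ré.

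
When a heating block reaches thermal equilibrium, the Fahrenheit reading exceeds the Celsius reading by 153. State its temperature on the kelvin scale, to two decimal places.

Let x be the Celsius reading; then the Fahrenheit reading is 1.8·x + 32.
(1.8·x + 32) - x = 153  ⇒  (0.8)·x = 121  ⇒  x = 151.2500°C.
In kelvin: 151.2500 + 273.15 = 424.40 K.

424.40 K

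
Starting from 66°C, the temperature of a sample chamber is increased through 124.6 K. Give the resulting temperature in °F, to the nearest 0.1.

375.1°F

The 124.6 K change is an interval; Kelvin and Celsius degrees are the same size, so ΔC = +124.6°C.
Final Celsius temperature: 66.0000 + 124.6000 = 190.6000°C.
In Fahrenheit: 190.6000 × 1.8 + 32 = 375.1°F.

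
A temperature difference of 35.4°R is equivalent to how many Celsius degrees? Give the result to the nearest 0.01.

Only the scale ratio 5/9 matters for a change in temperature.
35.4 × 5/9 = 19.67.

19.67°C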